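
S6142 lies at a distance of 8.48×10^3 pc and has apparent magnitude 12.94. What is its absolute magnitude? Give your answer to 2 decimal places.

M = m − 5 log₁₀(d/10 pc) = 12.94 − 5 log₁₀(8.48×10^3/10)
  = 12.94 − 5 × 2.928 = 12.94 − 14.64 = -1.70.

-1.70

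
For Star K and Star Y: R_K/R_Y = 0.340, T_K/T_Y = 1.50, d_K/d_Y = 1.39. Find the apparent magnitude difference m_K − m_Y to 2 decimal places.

L_K/L_Y = (0.340)²(1.50)⁴ = 0.5852.
F_K/F_Y = (L_K/L_Y)/(d_K/d_Y)² = 0.5852/1.932 = 0.3029.
m_K − m_Y = −2.5 log₁₀(0.3029) = 1.30.

1.30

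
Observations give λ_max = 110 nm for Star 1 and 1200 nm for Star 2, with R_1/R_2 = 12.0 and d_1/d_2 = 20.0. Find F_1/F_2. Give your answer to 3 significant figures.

Wien's law: T_1/T_2 = λ_2/λ_1 = 1200/110 = 10.91.
L_1/L_2 = (R_1/R_2)²(T_1/T_2)⁴ = (12.0)²(10.91)⁴ = 2.039×10^6.
F_1/F_2 = (L_1/L_2)/(d_1/d_2)² = 2.039×10^6/(20.0)² = 5099.

5.10×10^3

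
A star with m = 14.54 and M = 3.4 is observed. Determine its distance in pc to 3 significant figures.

m − M = 5 log₁₀(d/10 pc)
14.54 − (3.4) = 11.14 = 5 log₁₀(d/10)
d = 10 × 10^(11.14/5) = 10 × 10^2.228 = 1690 pc.

1.69×10^3 pc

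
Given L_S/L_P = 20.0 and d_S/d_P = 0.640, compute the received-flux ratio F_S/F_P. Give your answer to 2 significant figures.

F = L/(4πd²), so F_S/F_P = (L_S/L_P) / (d_S/d_P)²
= 20.0 / (0.640)² = 20.0 / 0.4096 = 48.83.

49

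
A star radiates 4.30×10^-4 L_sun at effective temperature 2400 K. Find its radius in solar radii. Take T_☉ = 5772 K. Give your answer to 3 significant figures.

0.120 solar radii

R/R_☉ = √(L/L_☉) / (T/T_☉)² = √(4.30×10^-4) / (0.4158)²
       = 0.02074 / 0.1729 = 0.1199.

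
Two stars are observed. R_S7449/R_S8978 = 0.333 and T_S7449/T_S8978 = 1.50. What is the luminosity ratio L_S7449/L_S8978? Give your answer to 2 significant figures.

From the Stefan–Boltzmann law, L ∝ R²T⁴, so
L_S7449/L_S8978 = (R_S7449/R_S8978)² (T_S7449/T_S8978)⁴ = (0.333)² × (1.50)⁴ = 0.1109 × 5.062 = 0.5614.

0.56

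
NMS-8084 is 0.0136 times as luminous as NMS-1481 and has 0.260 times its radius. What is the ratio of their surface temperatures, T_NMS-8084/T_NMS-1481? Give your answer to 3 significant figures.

0.670

L ∝ R²T⁴ gives T ∝ (L/R²)^(1/4), so
T_NMS-8084/T_NMS-1481 = (0.0136 / 0.260²)^(1/4) = (0.2012)^(1/4) = 0.6697.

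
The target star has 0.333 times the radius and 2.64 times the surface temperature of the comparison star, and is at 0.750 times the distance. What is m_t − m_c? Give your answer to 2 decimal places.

L_t/L_c = (0.333)²(2.64)⁴ = 5.386.
F_t/F_c = (L_t/L_c)/(d_t/d_c)² = 5.386/0.5625 = 9.576.
m_t − m_c = −2.5 log₁₀(9.576) = -2.45.

-2.45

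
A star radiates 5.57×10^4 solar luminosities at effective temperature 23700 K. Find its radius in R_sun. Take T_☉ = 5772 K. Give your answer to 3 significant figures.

14.0 R_sun

R/R_☉ = √(L/L_☉) / (T/T_☉)² = √(5.57×10^4) / (4.106)²
       = 236.0 / 16.86 = 14.00.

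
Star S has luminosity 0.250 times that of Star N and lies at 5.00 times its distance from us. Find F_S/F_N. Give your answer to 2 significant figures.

0.010

F = L/(4πd²), so F_S/F_N = (L_S/L_N) / (d_S/d_N)²
= 0.250 / (5.00)² = 0.250 / 25.00 = 0.01000.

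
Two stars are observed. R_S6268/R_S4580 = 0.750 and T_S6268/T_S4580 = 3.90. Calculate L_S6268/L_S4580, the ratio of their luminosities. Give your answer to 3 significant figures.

130

From the Stefan–Boltzmann law, L ∝ R²T⁴, so
L_S6268/L_S4580 = (R_S6268/R_S4580)² (T_S6268/T_S4580)⁴ = (0.750)² × (3.90)⁴ = 0.5625 × 231.3 = 130.1.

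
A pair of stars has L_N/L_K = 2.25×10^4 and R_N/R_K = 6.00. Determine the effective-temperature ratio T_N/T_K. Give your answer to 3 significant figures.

5.00

L ∝ R²T⁴ gives T ∝ (L/R²)^(1/4), so
T_N/T_K = (2.25×10^4 / 6.00²)^(1/4) = (625.0)^(1/4) = 5.000.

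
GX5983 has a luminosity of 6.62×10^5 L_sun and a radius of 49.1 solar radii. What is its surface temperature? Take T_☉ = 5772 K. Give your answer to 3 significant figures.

2.35×10^4 K

T/T_☉ = (L/L_☉)^(1/4) / (R/R_☉)^(1/2)
T = 5772 × (6.62×10^5)^(1/4) / √(49.1) = 5772 × 28.52 / 7.007 = 2.350×10^4 K.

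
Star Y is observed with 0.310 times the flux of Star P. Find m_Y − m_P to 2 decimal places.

1.27

m_Y − m_P = −2.5 log₁₀(F_Y/F_P) = −2.5 log₁₀(0.310) = −2.5 × (-0.509) = 1.272.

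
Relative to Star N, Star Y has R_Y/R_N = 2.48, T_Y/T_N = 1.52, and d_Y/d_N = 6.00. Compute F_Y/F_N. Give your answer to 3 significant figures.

L_Y/L_N = (R_Y/R_N)²(T_Y/T_N)⁴ = (2.48)² × (1.52)⁴ = 32.83.
F_Y/F_N = (L_Y/L_N)/(d_Y/d_N)² = 32.83 / (6.00)² = 0.9120.

0.912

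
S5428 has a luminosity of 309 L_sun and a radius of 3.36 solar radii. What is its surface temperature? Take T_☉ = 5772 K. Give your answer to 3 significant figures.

1.32×10^4 K

T/T_☉ = (L/L_☉)^(1/4) / (R/R_☉)^(1/2)
T = 5772 × (309)^(1/4) / √(3.36) = 5772 × 4.193 / 1.833 = 1.320×10^4 K.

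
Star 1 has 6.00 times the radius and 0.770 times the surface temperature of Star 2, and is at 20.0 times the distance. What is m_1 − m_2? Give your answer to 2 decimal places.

L_1/L_2 = (6.00)²(0.770)⁴ = 12.66.
F_1/F_2 = (L_1/L_2)/(d_1/d_2)² = 12.66/400.0 = 0.03164.
m_1 − m_2 = −2.5 log₁₀(0.03164) = 3.75.

3.75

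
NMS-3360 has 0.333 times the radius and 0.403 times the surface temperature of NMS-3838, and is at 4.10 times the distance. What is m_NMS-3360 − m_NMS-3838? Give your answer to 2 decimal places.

9.40

L_NMS-3360/L_NMS-3838 = (0.333)²(0.403)⁴ = 0.002925.
F_NMS-3360/F_NMS-3838 = (L_NMS-3360/L_NMS-3838)/(d_NMS-3360/d_NMS-3838)² = 0.002925/16.81 = 1.740×10^-4.
m_NMS-3360 − m_NMS-3838 = −2.5 log₁₀(1.740×10^-4) = 9.40.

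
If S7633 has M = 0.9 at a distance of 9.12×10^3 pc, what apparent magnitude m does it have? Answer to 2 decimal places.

m = M + 5 log₁₀(d/10 pc) = 0.9 + 5 log₁₀(9.12×10^3/10)
  = 0.9 + 5 × 2.960 = 0.9 + 14.80 = 15.70.

15.70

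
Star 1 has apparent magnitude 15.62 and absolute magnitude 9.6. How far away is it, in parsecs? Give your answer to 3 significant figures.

160 pc

m − M = 5 log₁₀(d/10 pc)
15.62 − (9.6) = 6.02 = 5 log₁₀(d/10)
d = 10 × 10^(6.02/5) = 10 × 10^1.204 = 160.0 pc.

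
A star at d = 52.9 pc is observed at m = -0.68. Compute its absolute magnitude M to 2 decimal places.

M = m − 5 log₁₀(d/10 pc) = -0.68 − 5 log₁₀(52.9/10)
  = -0.68 − 5 × 0.723 = -0.68 − 3.62 = -4.30.

-4.30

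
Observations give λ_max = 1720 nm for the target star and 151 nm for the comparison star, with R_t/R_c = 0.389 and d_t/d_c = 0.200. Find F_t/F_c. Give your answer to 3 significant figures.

Wien's law: T_t/T_c = λ_c/λ_t = 151/1720 = 0.08779.
L_t/L_c = (R_t/R_c)²(T_t/T_c)⁴ = (0.389)²(0.08779)⁴ = 8.989×10^-6.
F_t/F_c = (L_t/L_c)/(d_t/d_c)² = 8.989×10^-6/(0.200)² = 2.247×10^-4.

2.25×10^-4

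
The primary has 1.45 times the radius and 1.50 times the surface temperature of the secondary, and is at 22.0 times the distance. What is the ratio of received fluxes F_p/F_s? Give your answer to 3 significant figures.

L_p/L_s = (R_p/R_s)²(T_p/T_s)⁴ = (1.45)² × (1.50)⁴ = 10.64.
F_p/F_s = (L_p/L_s)/(d_p/d_s)² = 10.64 / (22.0)² = 0.02199.

0.0220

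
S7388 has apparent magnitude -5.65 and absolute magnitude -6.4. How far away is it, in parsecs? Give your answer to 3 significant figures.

m − M = 5 log₁₀(d/10 pc)
-5.65 − (-6.4) = 0.75 = 5 log₁₀(d/10)
d = 10 × 10^(0.75/5) = 10 × 10^0.150 = 14.13 pc.

14.1 pc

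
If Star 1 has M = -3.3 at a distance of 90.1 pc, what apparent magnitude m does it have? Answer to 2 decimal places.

1.47

m = M + 5 log₁₀(d/10 pc) = -3.3 + 5 log₁₀(90.1/10)
  = -3.3 + 5 × 0.955 = -3.3 + 4.77 = 1.47.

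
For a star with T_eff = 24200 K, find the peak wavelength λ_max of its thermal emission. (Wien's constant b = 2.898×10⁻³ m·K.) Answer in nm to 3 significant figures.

120 nm

λ_max = b/T = 2.898×10⁻³ / 24200 = 1.20×10^-7 m = 119.8 nm.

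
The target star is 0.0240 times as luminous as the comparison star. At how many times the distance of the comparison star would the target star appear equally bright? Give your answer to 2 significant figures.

Equal flux requires L_t/d_t² = L_c/d_c², so d_t/d_c = √(L_t/L_c)
= √(0.0240) = 0.1549.

0.15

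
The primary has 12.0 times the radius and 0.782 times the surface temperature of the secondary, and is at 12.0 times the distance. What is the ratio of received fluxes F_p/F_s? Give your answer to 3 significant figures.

L_p/L_s = (R_p/R_s)²(T_p/T_s)⁴ = (12.0)² × (0.782)⁴ = 53.85.
F_p/F_s = (L_p/L_s)/(d_p/d_s)² = 53.85 / (12.0)² = 0.3740.

0.374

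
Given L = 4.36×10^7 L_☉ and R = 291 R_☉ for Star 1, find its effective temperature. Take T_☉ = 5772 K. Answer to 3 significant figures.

2.75×10^4 K

T/T_☉ = (L/L_☉)^(1/4) / (R/R_☉)^(1/2)
T = 5772 × (4.36×10^7)^(1/4) / √(291) = 5772 × 81.26 / 17.06 = 2.749×10^4 K.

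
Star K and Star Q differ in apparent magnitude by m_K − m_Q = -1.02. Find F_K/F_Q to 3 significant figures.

F_K/F_Q = 10^(−(m_K − m_Q)/2.5) = 10^(1.02/2.5) = 10^0.408 = 2.559.

2.56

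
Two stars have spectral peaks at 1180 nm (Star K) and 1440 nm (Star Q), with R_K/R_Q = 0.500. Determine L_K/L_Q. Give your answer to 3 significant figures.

0.554

Wien's law gives T ∝ 1/λ_max, so T_K/T_Q = λ_Q/λ_K = 1440/1180 = 1.220.
Then L ∝ R²T⁴ gives L_K/L_Q = (0.500)² × (1.220)⁴ = 0.2500 × 2.218 = 0.5544.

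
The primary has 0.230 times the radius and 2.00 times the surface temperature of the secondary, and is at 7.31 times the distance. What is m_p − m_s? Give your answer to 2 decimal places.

L_p/L_s = (0.230)²(2.00)⁴ = 0.8464.
F_p/F_s = (L_p/L_s)/(d_p/d_s)² = 0.8464/53.44 = 0.01584.
m_p − m_s = −2.5 log₁₀(0.01584) = 4.50.

4.50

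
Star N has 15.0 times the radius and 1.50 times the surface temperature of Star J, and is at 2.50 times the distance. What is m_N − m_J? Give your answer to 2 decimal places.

-5.65

L_N/L_J = (15.0)²(1.50)⁴ = 1139.
F_N/F_J = (L_N/L_J)/(d_N/d_J)² = 1139/6.250 = 182.2.
m_N − m_J = −2.5 log₁₀(182.2) = -5.65.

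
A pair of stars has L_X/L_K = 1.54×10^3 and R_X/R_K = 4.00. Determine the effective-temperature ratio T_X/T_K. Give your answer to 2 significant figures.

3.1

L ∝ R²T⁴ gives T ∝ (L/R²)^(1/4), so
T_X/T_K = (1.54×10^3 / 4.00²)^(1/4) = (96.25)^(1/4) = 3.132.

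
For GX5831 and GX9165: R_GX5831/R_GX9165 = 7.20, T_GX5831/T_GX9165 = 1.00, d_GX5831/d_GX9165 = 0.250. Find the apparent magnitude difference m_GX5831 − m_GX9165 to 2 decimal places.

-7.30

L_GX5831/L_GX9165 = (7.20)²(1.00)⁴ = 51.84.
F_GX5831/F_GX9165 = (L_GX5831/L_GX9165)/(d_GX5831/d_GX9165)² = 51.84/0.06250 = 829.4.
m_GX5831 − m_GX9165 = −2.5 log₁₀(829.4) = -7.30.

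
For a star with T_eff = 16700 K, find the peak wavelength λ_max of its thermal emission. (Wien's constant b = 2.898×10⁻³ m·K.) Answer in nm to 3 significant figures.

174 nm

λ_max = b/T = 2.898×10⁻³ / 16700 = 1.74×10^-7 m = 173.5 nm.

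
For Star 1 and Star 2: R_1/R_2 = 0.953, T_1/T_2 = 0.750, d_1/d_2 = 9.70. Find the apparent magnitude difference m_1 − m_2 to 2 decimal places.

6.29

L_1/L_2 = (0.953)²(0.750)⁴ = 0.2874.
F_1/F_2 = (L_1/L_2)/(d_1/d_2)² = 0.2874/94.09 = 0.003054.
m_1 − m_2 = −2.5 log₁₀(0.003054) = 6.29.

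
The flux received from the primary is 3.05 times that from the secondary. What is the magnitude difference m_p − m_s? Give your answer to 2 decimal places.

-1.21

m_p − m_s = −2.5 log₁₀(F_p/F_s) = −2.5 log₁₀(3.05) = −2.5 × (0.484) = -1.211.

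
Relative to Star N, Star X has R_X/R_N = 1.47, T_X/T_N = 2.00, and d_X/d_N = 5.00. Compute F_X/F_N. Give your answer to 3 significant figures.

L_X/L_N = (R_X/R_N)²(T_X/T_N)⁴ = (1.47)² × (2.00)⁴ = 34.57.
F_X/F_N = (L_X/L_N)/(d_X/d_N)² = 34.57 / (5.00)² = 1.383.

1.38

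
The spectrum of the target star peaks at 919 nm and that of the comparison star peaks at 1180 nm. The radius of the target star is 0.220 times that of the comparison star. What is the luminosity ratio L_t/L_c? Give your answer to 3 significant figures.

Wien's law gives T ∝ 1/λ_max, so T_t/T_c = λ_c/λ_t = 1180/919 = 1.284.
Then L ∝ R²T⁴ gives L_t/L_c = (0.220)² × (1.284)⁴ = 0.04840 × 2.718 = 0.1316.

0.132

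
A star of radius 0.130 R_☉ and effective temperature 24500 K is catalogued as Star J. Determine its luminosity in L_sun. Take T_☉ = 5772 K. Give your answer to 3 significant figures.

L/L_☉ = (R/R_☉)² (T/T_☉)⁴ = (0.130)² × (24500/5772)⁴
       = 0.01690 × (4.245)⁴ = 0.01690 × 324.6 = 5.486.

5.49 L_sun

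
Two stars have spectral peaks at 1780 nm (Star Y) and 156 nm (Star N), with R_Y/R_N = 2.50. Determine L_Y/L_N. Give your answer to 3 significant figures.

3.69×10^-4

Wien's law gives T ∝ 1/λ_max, so T_Y/T_N = λ_N/λ_Y = 156/1780 = 0.08764.
Then L ∝ R²T⁴ gives L_Y/L_N = (2.50)² × (0.08764)⁴ = 6.250 × 5.900×10^-5 = 3.687×10^-4.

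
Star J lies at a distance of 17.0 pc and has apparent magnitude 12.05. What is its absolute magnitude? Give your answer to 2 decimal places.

M = m − 5 log₁₀(d/10 pc) = 12.05 − 5 log₁₀(17.0/10)
  = 12.05 − 5 × 0.230 = 12.05 − 1.15 = 10.90.

10.90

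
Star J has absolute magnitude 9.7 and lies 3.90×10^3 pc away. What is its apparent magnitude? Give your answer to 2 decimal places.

22.66

m = M + 5 log₁₀(d/10 pc) = 9.7 + 5 log₁₀(3.90×10^3/10)
  = 9.7 + 5 × 2.591 = 9.7 + 12.96 = 22.66.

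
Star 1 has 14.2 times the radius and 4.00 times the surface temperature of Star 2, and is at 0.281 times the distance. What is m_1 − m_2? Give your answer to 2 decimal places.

-14.54

L_1/L_2 = (14.2)²(4.00)⁴ = 5.162×10^4.
F_1/F_2 = (L_1/L_2)/(d_1/d_2)² = 5.162×10^4/0.07896 = 6.537×10^5.
m_1 − m_2 = −2.5 log₁₀(6.537×10^5) = -14.54.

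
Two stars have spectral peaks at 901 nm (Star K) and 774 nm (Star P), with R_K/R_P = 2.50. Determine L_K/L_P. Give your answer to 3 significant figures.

3.40

Wien's law gives T ∝ 1/λ_max, so T_K/T_P = λ_P/λ_K = 774/901 = 0.8590.
Then L ∝ R²T⁴ gives L_K/L_P = (2.50)² × (0.8590)⁴ = 6.250 × 0.5446 = 3.404.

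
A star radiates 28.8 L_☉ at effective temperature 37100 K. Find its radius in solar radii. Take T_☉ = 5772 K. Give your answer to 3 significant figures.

R/R_☉ = √(L/L_☉) / (T/T_☉)² = √(28.8) / (6.428)²
       = 5.367 / 41.31 = 0.1299.

0.130 solar radii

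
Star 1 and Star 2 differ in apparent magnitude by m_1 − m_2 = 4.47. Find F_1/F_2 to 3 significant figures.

0.0163

F_1/F_2 = 10^(−(m_1 − m_2)/2.5) = 10^(-4.47/2.5) = 10^-1.788 = 0.01629.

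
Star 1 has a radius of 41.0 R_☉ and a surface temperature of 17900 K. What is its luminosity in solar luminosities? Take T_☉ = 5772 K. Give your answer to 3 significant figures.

1.55×10^5 solar luminosities

L/L_☉ = (R/R_☉)² (T/T_☉)⁴ = (41.0)² × (17900/5772)⁴
       = 1681 × (3.101)⁴ = 1681 × 92.49 = 1.555×10^5.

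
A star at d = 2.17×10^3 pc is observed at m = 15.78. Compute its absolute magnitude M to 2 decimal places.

4.10

M = m − 5 log₁₀(d/10 pc) = 15.78 − 5 log₁₀(2.17×10^3/10)
  = 15.78 − 5 × 2.336 = 15.78 − 11.68 = 4.10.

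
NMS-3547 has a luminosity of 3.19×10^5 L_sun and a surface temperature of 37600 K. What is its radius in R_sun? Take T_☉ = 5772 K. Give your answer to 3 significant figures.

13.3 R_sun

R/R_☉ = √(L/L_☉) / (T/T_☉)² = √(3.19×10^5) / (6.514)²
       = 564.8 / 42.43 = 13.31.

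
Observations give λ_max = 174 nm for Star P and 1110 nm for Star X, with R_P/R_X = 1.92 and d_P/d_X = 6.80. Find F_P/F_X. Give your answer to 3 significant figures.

132

Wien's law: T_P/T_X = λ_X/λ_P = 1110/174 = 6.379.
L_P/L_X = (R_P/R_X)²(T_P/T_X)⁴ = (1.92)²(6.379)⁴ = 6105.
F_P/F_X = (L_P/L_X)/(d_P/d_X)² = 6105/(6.80)² = 132.0.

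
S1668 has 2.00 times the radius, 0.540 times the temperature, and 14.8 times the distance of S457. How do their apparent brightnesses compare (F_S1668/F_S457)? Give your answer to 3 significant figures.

0.00155

L_S1668/L_S457 = (R_S1668/R_S457)²(T_S1668/T_S457)⁴ = (2.00)² × (0.540)⁴ = 0.3401.
F_S1668/F_S457 = (L_S1668/L_S457)/(d_S1668/d_S457)² = 0.3401 / (14.8)² = 0.001553.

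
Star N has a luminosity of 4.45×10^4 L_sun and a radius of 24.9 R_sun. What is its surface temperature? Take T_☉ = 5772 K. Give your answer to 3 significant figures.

T/T_☉ = (L/L_☉)^(1/4) / (R/R_☉)^(1/2)
T = 5772 × (4.45×10^4)^(1/4) / √(24.9) = 5772 × 14.52 / 4.990 = 1.680×10^4 K.

1.68×10^4 K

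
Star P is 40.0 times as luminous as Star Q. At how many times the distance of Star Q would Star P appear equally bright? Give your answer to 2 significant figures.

6.3

Equal flux requires L_P/d_P² = L_Q/d_Q², so d_P/d_Q = √(L_P/L_Q)
= √(40.0) = 6.325.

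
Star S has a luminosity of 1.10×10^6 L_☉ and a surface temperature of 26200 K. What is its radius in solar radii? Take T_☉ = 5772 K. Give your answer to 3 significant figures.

R/R_☉ = √(L/L_☉) / (T/T_☉)² = √(1.10×10^6) / (4.539)²
       = 1049 / 20.60 = 50.90.

50.9 solar radii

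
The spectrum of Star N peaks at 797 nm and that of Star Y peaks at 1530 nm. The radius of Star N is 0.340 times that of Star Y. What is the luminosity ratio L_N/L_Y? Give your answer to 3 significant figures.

Wien's law gives T ∝ 1/λ_max, so T_N/T_Y = λ_Y/λ_N = 1530/797 = 1.920.
Then L ∝ R²T⁴ gives L_N/L_Y = (0.340)² × (1.920)⁴ = 0.1156 × 13.58 = 1.570.

1.57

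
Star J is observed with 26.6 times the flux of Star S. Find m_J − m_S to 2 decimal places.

m_J − m_S = −2.5 log₁₀(F_J/F_S) = −2.5 log₁₀(26.6) = −2.5 × (1.425) = -3.562.

-3.56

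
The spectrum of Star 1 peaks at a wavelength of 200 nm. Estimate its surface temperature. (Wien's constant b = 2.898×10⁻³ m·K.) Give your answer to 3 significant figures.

T = b/λ_max = 2.898×10⁻³ / (200×10⁻⁹) = 1.449×10^4 K.

1.45×10^4 K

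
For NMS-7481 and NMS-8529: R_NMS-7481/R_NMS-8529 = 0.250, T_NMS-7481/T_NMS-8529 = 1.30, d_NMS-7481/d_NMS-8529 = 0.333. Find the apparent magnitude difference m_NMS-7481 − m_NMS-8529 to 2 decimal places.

L_NMS-7481/L_NMS-8529 = (0.250)²(1.30)⁴ = 0.1785.
F_NMS-7481/F_NMS-8529 = (L_NMS-7481/L_NMS-8529)/(d_NMS-7481/d_NMS-8529)² = 0.1785/0.1109 = 1.610.
m_NMS-7481 − m_NMS-8529 = −2.5 log₁₀(1.610) = -0.52.

-0.52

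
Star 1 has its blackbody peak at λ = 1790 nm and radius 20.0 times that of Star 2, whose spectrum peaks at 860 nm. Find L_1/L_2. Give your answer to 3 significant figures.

Wien's law gives T ∝ 1/λ_max, so T_1/T_2 = λ_2/λ_1 = 860/1790 = 0.4804.
Then L ∝ R²T⁴ gives L_1/L_2 = (20.0)² × (0.4804)⁴ = 400.0 × 0.05328 = 21.31.

21.3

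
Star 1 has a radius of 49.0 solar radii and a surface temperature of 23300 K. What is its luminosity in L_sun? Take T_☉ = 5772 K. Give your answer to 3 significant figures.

L/L_☉ = (R/R_☉)² (T/T_☉)⁴ = (49.0)² × (23300/5772)⁴
       = 2401 × (4.037)⁴ = 2401 × 265.5 = 6.375×10^5.

6.38×10^5 L_sun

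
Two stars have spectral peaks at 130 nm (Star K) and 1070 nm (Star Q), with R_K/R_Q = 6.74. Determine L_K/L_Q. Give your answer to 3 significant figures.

Wien's law gives T ∝ 1/λ_max, so T_K/T_Q = λ_Q/λ_K = 1070/130 = 8.231.
Then L ∝ R²T⁴ gives L_K/L_Q = (6.74)² × (8.231)⁴ = 45.43 × 4589 = 2.085×10^5.

2.08×10^5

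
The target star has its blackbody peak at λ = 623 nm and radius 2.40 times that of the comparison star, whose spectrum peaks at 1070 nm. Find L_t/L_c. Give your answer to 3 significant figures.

50.1

Wien's law gives T ∝ 1/λ_max, so T_t/T_c = λ_c/λ_t = 1070/623 = 1.717.
Then L ∝ R²T⁴ gives L_t/L_c = (2.40)² × (1.717)⁴ = 5.760 × 8.701 = 50.12.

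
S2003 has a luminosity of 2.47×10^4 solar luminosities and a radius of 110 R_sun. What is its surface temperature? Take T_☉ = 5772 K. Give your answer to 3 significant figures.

6.90×10^3 K

T/T_☉ = (L/L_☉)^(1/4) / (R/R_☉)^(1/2)
T = 5772 × (2.47×10^4)^(1/4) / √(110) = 5772 × 12.54 / 10.49 = 6899 K.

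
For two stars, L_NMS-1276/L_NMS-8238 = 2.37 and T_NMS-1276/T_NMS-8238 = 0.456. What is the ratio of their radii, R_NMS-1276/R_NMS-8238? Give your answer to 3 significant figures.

7.40

L ∝ R²T⁴ gives R ∝ √L / T², so
R_NMS-1276/R_NMS-8238 = √(2.37) / (0.456)² = 1.539 / 0.2079 = 7.404.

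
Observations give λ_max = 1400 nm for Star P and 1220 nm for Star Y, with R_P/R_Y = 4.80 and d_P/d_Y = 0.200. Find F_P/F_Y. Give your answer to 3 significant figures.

332

Wien's law: T_P/T_Y = λ_Y/λ_P = 1220/1400 = 0.8714.
L_P/L_Y = (R_P/R_Y)²(T_P/T_Y)⁴ = (4.80)²(0.8714)⁴ = 13.29.
F_P/F_Y = (L_P/L_Y)/(d_P/d_Y)² = 13.29/(0.200)² = 332.2.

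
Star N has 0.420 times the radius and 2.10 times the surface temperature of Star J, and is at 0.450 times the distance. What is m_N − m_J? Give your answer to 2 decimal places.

-3.07

L_N/L_J = (0.420)²(2.10)⁴ = 3.431.
F_N/F_J = (L_N/L_J)/(d_N/d_J)² = 3.431/0.2025 = 16.94.
m_N − m_J = −2.5 log₁₀(16.94) = -3.07.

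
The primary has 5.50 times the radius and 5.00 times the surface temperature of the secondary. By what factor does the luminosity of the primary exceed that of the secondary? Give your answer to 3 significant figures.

From the Stefan–Boltzmann law, L ∝ R²T⁴, so
L_p/L_s = (R_p/R_s)² (T_p/T_s)⁴ = (5.50)² × (5.00)⁴ = 30.25 × 625.0 = 1.891×10^4.

1.89×10^4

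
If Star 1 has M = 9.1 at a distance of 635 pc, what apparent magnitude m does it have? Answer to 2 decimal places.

m = M + 5 log₁₀(d/10 pc) = 9.1 + 5 log₁₀(635/10)
  = 9.1 + 5 × 1.803 = 9.1 + 9.01 = 18.11.

18.11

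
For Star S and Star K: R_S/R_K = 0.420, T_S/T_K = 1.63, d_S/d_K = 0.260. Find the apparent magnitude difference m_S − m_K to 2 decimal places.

-3.16

L_S/L_K = (0.420)²(1.63)⁴ = 1.245.
F_S/F_K = (L_S/L_K)/(d_S/d_K)² = 1.245/0.06760 = 18.42.
m_S − m_K = −2.5 log₁₀(18.42) = -3.16.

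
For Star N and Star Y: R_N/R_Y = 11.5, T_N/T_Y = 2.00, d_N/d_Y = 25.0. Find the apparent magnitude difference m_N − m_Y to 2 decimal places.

L_N/L_Y = (11.5)²(2.00)⁴ = 2116.
F_N/F_Y = (L_N/L_Y)/(d_N/d_Y)² = 2116/625.0 = 3.386.
m_N − m_Y = −2.5 log₁₀(3.386) = -1.32.

-1.32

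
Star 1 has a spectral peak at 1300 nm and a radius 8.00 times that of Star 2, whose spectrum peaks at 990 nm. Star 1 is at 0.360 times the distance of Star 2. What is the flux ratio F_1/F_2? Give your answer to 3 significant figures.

Wien's law: T_1/T_2 = λ_2/λ_1 = 990/1300 = 0.7615.
L_1/L_2 = (R_1/R_2)²(T_1/T_2)⁴ = (8.00)²(0.7615)⁴ = 21.53.
F_1/F_2 = (L_1/L_2)/(d_1/d_2)² = 21.53/(0.360)² = 166.1.

166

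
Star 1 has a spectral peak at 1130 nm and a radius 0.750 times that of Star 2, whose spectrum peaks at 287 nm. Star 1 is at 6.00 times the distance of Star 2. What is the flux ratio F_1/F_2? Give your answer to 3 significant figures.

6.50×10^-5

Wien's law: T_1/T_2 = λ_2/λ_1 = 287/1130 = 0.2540.
L_1/L_2 = (R_1/R_2)²(T_1/T_2)⁴ = (0.750)²(0.2540)⁴ = 0.002341.
F_1/F_2 = (L_1/L_2)/(d_1/d_2)² = 0.002341/(6.00)² = 6.502×10^-5.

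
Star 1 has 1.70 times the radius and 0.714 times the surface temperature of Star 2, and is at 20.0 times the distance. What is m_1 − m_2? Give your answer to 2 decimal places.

6.82

L_1/L_2 = (1.70)²(0.714)⁴ = 0.7511.
F_1/F_2 = (L_1/L_2)/(d_1/d_2)² = 0.7511/400.0 = 0.001878.
m_1 − m_2 = −2.5 log₁₀(0.001878) = 6.82.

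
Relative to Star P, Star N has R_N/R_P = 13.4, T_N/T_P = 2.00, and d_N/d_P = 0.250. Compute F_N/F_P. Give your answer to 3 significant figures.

L_N/L_P = (R_N/R_P)²(T_N/T_P)⁴ = (13.4)² × (2.00)⁴ = 2873.
F_N/F_P = (L_N/L_P)/(d_N/d_P)² = 2873 / (0.250)² = 4.597×10^4.

4.60×10^4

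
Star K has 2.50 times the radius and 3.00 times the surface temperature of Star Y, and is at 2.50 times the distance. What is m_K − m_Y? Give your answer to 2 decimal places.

L_K/L_Y = (2.50)²(3.00)⁴ = 506.2.
F_K/F_Y = (L_K/L_Y)/(d_K/d_Y)² = 506.2/6.250 = 81.00.
m_K − m_Y = −2.5 log₁₀(81.00) = -4.77.

-4.77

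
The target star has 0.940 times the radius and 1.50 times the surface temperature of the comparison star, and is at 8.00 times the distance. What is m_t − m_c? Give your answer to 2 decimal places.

2.89

L_t/L_c = (0.940)²(1.50)⁴ = 4.473.
F_t/F_c = (L_t/L_c)/(d_t/d_c)² = 4.473/64.00 = 0.06989.
m_t − m_c = −2.5 log₁₀(0.06989) = 2.89.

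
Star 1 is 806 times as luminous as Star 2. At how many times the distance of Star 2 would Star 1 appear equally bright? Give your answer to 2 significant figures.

Equal flux requires L_1/d_1² = L_2/d_2², so d_1/d_2 = √(L_1/L_2)
= √(806) = 28.39.

28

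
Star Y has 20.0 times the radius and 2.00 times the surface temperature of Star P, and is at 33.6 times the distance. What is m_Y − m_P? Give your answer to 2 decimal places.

-1.88

L_Y/L_P = (20.0)²(2.00)⁴ = 6400.
F_Y/F_P = (L_Y/L_P)/(d_Y/d_P)² = 6400/1129 = 5.669.
m_Y − m_P = −2.5 log₁₀(5.669) = -1.88.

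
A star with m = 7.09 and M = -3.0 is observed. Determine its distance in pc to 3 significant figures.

m − M = 5 log₁₀(d/10 pc)
7.09 − (-3.0) = 10.09 = 5 log₁₀(d/10)
d = 10 × 10^(10.09/5) = 10 × 10^2.018 = 1042 pc.

1.04×10^3 pc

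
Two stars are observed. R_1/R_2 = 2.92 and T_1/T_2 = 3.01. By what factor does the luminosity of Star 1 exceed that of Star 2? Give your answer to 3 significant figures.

700

From the Stefan–Boltzmann law, L ∝ R²T⁴, so
L_1/L_2 = (R_1/R_2)² (T_1/T_2)⁴ = (2.92)² × (3.01)⁴ = 8.526 × 82.09 = 699.9.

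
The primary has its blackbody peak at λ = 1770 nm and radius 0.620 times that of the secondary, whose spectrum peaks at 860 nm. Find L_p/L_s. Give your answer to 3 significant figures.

Wien's law gives T ∝ 1/λ_max, so T_p/T_s = λ_s/λ_p = 860/1770 = 0.4859.
Then L ∝ R²T⁴ gives L_p/L_s = (0.620)² × (0.4859)⁴ = 0.3844 × 0.05573 = 0.02142.

0.0214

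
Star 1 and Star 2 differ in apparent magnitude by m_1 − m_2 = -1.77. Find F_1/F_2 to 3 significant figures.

5.11

F_1/F_2 = 10^(−(m_1 − m_2)/2.5) = 10^(1.77/2.5) = 10^0.708 = 5.105.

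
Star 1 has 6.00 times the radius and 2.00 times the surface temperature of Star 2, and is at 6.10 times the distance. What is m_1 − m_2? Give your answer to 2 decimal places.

-2.97

L_1/L_2 = (6.00)²(2.00)⁴ = 576.0.
F_1/F_2 = (L_1/L_2)/(d_1/d_2)² = 576.0/37.21 = 15.48.
m_1 − m_2 = −2.5 log₁₀(15.48) = -2.97.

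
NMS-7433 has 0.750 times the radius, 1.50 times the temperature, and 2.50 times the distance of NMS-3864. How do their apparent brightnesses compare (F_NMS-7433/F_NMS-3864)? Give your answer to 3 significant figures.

L_NMS-7433/L_NMS-3864 = (R_NMS-7433/R_NMS-3864)²(T_NMS-7433/T_NMS-3864)⁴ = (0.750)² × (1.50)⁴ = 2.848.
F_NMS-7433/F_NMS-3864 = (L_NMS-7433/L_NMS-3864)/(d_NMS-7433/d_NMS-3864)² = 2.848 / (2.50)² = 0.4556.

0.456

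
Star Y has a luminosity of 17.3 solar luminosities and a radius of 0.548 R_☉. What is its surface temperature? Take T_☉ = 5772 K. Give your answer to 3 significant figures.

T/T_☉ = (L/L_☉)^(1/4) / (R/R_☉)^(1/2)
T = 5772 × (17.3)^(1/4) / √(0.548) = 5772 × 2.039 / 0.7403 = 1.590×10^4 K.

1.59×10^4 K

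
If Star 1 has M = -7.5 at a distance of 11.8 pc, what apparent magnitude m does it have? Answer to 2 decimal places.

-7.14

m = M + 5 log₁₀(d/10 pc) = -7.5 + 5 log₁₀(11.8/10)
  = -7.5 + 5 × 0.072 = -7.5 + 0.36 = -7.14.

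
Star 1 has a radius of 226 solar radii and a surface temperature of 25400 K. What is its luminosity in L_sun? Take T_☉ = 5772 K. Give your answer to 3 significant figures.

1.92×10^7 L_sun

L/L_☉ = (R/R_☉)² (T/T_☉)⁴ = (226)² × (25400/5772)⁴
       = 5.108×10^4 × (4.401)⁴ = 5.108×10^4 × 375.0 = 1.915×10^7.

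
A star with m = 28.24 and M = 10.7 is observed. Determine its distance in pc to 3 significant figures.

3.22×10^4 pc

m − M = 5 log₁₀(d/10 pc)
28.24 − (10.7) = 17.54 = 5 log₁₀(d/10)
d = 10 × 10^(17.54/5) = 10 × 10^3.508 = 3.221×10^4 pc.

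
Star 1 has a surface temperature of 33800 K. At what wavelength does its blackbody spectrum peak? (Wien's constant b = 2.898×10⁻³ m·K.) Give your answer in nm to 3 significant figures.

λ_max = b/T = 2.898×10⁻³ / 33800 = 8.57×10^-8 m = 85.74 nm.

85.7 nm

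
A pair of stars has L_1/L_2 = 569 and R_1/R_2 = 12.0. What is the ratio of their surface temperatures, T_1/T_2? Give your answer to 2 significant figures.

1.4

L ∝ R²T⁴ gives T ∝ (L/R²)^(1/4), so
T_1/T_2 = (569 / 12.0²)^(1/4) = (3.951)^(1/4) = 1.410.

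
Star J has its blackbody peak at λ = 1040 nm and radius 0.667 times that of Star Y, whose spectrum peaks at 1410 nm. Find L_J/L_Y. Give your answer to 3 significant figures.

1.50

Wien's law gives T ∝ 1/λ_max, so T_J/T_Y = λ_Y/λ_J = 1410/1040 = 1.356.
Then L ∝ R²T⁴ gives L_J/L_Y = (0.667)² × (1.356)⁴ = 0.4449 × 3.379 = 1.503.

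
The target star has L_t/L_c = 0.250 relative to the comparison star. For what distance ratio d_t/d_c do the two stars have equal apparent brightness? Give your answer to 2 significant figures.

0.50

Equal flux requires L_t/d_t² = L_c/d_c², so d_t/d_c = √(L_t/L_c)
= √(0.250) = 0.5000.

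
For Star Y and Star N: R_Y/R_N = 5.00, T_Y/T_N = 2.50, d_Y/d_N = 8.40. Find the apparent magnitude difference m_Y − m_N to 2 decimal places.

L_Y/L_N = (5.00)²(2.50)⁴ = 976.6.
F_Y/F_N = (L_Y/L_N)/(d_Y/d_N)² = 976.6/70.56 = 13.84.
m_Y − m_N = −2.5 log₁₀(13.84) = -2.85.

-2.85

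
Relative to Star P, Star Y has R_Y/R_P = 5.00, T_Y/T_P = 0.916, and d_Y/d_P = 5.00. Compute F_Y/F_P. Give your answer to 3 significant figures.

0.704

L_Y/L_P = (R_Y/R_P)²(T_Y/T_P)⁴ = (5.00)² × (0.916)⁴ = 17.60.
F_Y/F_P = (L_Y/L_P)/(d_Y/d_P)² = 17.60 / (5.00)² = 0.7040.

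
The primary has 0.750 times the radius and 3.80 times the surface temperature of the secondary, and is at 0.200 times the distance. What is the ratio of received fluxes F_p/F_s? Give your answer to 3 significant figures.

2.93×10^3

L_p/L_s = (R_p/R_s)²(T_p/T_s)⁴ = (0.750)² × (3.80)⁴ = 117.3.
F_p/F_s = (L_p/L_s)/(d_p/d_s)² = 117.3 / (0.200)² = 2932.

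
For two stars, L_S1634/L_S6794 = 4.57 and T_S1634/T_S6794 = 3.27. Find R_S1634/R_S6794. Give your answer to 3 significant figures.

L ∝ R²T⁴ gives R ∝ √L / T², so
R_S1634/R_S6794 = √(4.57) / (3.27)² = 2.138 / 10.69 = 0.1999.

0.200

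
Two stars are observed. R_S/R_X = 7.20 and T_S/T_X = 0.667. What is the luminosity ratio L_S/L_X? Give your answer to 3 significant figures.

From the Stefan–Boltzmann law, L ∝ R²T⁴, so
L_S/L_X = (R_S/R_X)² (T_S/T_X)⁴ = (7.20)² × (0.667)⁴ = 51.84 × 0.1979 = 10.26.

10.3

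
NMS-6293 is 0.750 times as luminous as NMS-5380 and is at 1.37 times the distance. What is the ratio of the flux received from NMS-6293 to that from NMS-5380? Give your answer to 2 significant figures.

0.40

F = L/(4πd²), so F_NMS-6293/F_NMS-5380 = (L_NMS-6293/L_NMS-5380) / (d_NMS-6293/d_NMS-5380)²
= 0.750 / (1.37)² = 0.750 / 1.877 = 0.3996.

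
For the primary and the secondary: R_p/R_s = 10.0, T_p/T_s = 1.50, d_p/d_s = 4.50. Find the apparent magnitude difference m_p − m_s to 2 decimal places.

-3.49

L_p/L_s = (10.0)²(1.50)⁴ = 506.2.
F_p/F_s = (L_p/L_s)/(d_p/d_s)² = 506.2/20.25 = 25.00.
m_p − m_s = −2.5 log₁₀(25.00) = -3.49.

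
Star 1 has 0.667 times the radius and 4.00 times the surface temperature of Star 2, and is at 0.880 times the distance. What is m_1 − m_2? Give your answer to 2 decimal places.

L_1/L_2 = (0.667)²(4.00)⁴ = 113.9.
F_1/F_2 = (L_1/L_2)/(d_1/d_2)² = 113.9/0.7744 = 147.1.
m_1 − m_2 = −2.5 log₁₀(147.1) = -5.42.

-5.42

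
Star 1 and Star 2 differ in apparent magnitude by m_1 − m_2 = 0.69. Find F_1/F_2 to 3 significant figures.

F_1/F_2 = 10^(−(m_1 − m_2)/2.5) = 10^(-0.69/2.5) = 10^-0.276 = 0.5297.

0.530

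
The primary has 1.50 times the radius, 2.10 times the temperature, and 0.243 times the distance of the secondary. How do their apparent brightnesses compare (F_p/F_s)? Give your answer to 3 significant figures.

L_p/L_s = (R_p/R_s)²(T_p/T_s)⁴ = (1.50)² × (2.10)⁴ = 43.76.
F_p/F_s = (L_p/L_s)/(d_p/d_s)² = 43.76 / (0.243)² = 741.0.

741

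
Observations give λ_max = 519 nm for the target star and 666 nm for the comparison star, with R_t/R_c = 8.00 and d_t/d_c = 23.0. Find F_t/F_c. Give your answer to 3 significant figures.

Wien's law: T_t/T_c = λ_c/λ_t = 666/519 = 1.283.
L_t/L_c = (R_t/R_c)²(T_t/T_c)⁴ = (8.00)²(1.283)⁴ = 173.5.
F_t/F_c = (L_t/L_c)/(d_t/d_c)² = 173.5/(23.0)² = 0.3281.

0.328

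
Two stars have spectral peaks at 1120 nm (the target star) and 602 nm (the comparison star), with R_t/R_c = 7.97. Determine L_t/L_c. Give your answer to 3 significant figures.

5.30

Wien's law gives T ∝ 1/λ_max, so T_t/T_c = λ_c/λ_t = 602/1120 = 0.5375.
Then L ∝ R²T⁴ gives L_t/L_c = (7.97)² × (0.5375)⁴ = 63.52 × 0.08347 = 5.302.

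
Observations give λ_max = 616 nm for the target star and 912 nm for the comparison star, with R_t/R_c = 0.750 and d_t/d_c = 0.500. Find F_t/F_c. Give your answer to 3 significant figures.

10.8

Wien's law: T_t/T_c = λ_c/λ_t = 912/616 = 1.481.
L_t/L_c = (R_t/R_c)²(T_t/T_c)⁴ = (0.750)²(1.481)⁴ = 2.703.
F_t/F_c = (L_t/L_c)/(d_t/d_c)² = 2.703/(0.500)² = 10.81.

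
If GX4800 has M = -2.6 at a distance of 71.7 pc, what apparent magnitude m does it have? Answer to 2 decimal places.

1.68

m = M + 5 log₁₀(d/10 pc) = -2.6 + 5 log₁₀(71.7/10)
  = -2.6 + 5 × 0.856 = -2.6 + 4.28 = 1.68.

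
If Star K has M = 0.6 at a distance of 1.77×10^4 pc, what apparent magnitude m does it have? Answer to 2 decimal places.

16.84

m = M + 5 log₁₀(d/10 pc) = 0.6 + 5 log₁₀(1.77×10^4/10)
  = 0.6 + 5 × 3.248 = 0.6 + 16.24 = 16.84.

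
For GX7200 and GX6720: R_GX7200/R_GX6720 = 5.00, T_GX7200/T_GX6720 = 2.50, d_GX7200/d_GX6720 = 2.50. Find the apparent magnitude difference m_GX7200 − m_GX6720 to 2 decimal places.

L_GX7200/L_GX6720 = (5.00)²(2.50)⁴ = 976.6.
F_GX7200/F_GX6720 = (L_GX7200/L_GX6720)/(d_GX7200/d_GX6720)² = 976.6/6.250 = 156.2.
m_GX7200 − m_GX6720 = −2.5 log₁₀(156.2) = -5.48.

-5.48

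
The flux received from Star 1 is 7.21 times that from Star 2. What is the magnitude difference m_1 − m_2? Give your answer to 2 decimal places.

-2.14

m_1 − m_2 = −2.5 log₁₀(F_1/F_2) = −2.5 log₁₀(7.21) = −2.5 × (0.858) = -2.145.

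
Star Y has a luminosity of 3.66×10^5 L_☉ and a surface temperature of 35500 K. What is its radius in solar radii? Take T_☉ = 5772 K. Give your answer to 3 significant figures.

16.0 solar radii

R/R_☉ = √(L/L_☉) / (T/T_☉)² = √(3.66×10^5) / (6.150)²
       = 605.0 / 37.83 = 15.99.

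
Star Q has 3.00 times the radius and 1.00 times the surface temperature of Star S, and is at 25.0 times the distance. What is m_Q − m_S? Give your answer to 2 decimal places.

4.60

L_Q/L_S = (3.00)²(1.00)⁴ = 9.000.
F_Q/F_S = (L_Q/L_S)/(d_Q/d_S)² = 9.000/625.0 = 0.01440.
m_Q − m_S = −2.5 log₁₀(0.01440) = 4.60.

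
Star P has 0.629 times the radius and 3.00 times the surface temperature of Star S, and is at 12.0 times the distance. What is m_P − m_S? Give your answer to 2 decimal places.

1.63

L_P/L_S = (0.629)²(3.00)⁴ = 32.05.
F_P/F_S = (L_P/L_S)/(d_P/d_S)² = 32.05/144.0 = 0.2225.
m_P − m_S = −2.5 log₁₀(0.2225) = 1.63.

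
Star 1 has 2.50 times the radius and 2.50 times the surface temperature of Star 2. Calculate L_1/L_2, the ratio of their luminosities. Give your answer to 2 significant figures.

From the Stefan–Boltzmann law, L ∝ R²T⁴, so
L_1/L_2 = (R_1/R_2)² (T_1/T_2)⁴ = (2.50)² × (2.50)⁴ = 6.250 × 39.06 = 244.1.

2.4×10^2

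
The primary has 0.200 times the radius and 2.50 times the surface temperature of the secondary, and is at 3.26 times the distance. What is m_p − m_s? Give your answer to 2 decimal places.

2.08

L_p/L_s = (0.200)²(2.50)⁴ = 1.563.
F_p/F_s = (L_p/L_s)/(d_p/d_s)² = 1.563/10.63 = 0.1470.
m_p − m_s = −2.5 log₁₀(0.1470) = 2.08.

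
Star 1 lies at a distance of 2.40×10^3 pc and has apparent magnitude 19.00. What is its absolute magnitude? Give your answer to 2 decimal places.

7.10

M = m − 5 log₁₀(d/10 pc) = 19.00 − 5 log₁₀(2.40×10^3/10)
  = 19.00 − 5 × 2.380 = 19.00 − 11.90 = 7.10.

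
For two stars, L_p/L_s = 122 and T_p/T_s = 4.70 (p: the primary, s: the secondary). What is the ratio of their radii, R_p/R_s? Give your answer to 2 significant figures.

0.50

L ∝ R²T⁴ gives R ∝ √L / T², so
R_p/R_s = √(122) / (4.70)² = 11.05 / 22.09 = 0.5000.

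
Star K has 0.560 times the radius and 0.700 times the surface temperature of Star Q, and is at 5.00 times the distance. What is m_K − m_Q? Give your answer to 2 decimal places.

L_K/L_Q = (0.560)²(0.700)⁴ = 0.07530.
F_K/F_Q = (L_K/L_Q)/(d_K/d_Q)² = 0.07530/25.00 = 0.003012.
m_K − m_Q = −2.5 log₁₀(0.003012) = 6.30.

6.30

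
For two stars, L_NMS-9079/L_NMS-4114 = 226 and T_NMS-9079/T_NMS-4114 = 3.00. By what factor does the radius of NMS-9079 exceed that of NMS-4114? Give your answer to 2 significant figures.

1.7

L ∝ R²T⁴ gives R ∝ √L / T², so
R_NMS-9079/R_NMS-4114 = √(226) / (3.00)² = 15.03 / 9.000 = 1.670.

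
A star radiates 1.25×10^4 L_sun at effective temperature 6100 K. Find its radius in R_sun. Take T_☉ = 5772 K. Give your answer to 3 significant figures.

R/R_☉ = √(L/L_☉) / (T/T_☉)² = √(1.25×10^4) / (1.057)²
       = 111.8 / 1.117 = 100.1.

100 R_sun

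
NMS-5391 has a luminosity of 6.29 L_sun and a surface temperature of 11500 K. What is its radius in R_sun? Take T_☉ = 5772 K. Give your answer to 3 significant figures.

0.632 R_sun

R/R_☉ = √(L/L_☉) / (T/T_☉)² = √(6.29) / (1.992)²
       = 2.508 / 3.970 = 0.6318.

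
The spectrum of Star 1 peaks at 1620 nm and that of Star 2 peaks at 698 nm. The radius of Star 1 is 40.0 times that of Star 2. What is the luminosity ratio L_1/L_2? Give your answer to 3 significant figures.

55.1

Wien's law gives T ∝ 1/λ_max, so T_1/T_2 = λ_2/λ_1 = 698/1620 = 0.4309.
Then L ∝ R²T⁴ gives L_1/L_2 = (40.0)² × (0.4309)⁴ = 1600 × 0.03446 = 55.14.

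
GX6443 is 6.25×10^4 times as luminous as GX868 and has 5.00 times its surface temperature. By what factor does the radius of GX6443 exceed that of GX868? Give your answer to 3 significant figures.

10.0

L ∝ R²T⁴ gives R ∝ √L / T², so
R_GX6443/R_GX868 = √(6.25×10^4) / (5.00)² = 250.0 / 25.00 = 10.00.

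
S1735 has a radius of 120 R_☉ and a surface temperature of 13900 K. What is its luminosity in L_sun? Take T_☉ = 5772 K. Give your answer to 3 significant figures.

L/L_☉ = (R/R_☉)² (T/T_☉)⁴ = (120)² × (13900/5772)⁴
       = 1.440×10^4 × (2.408)⁴ = 1.440×10^4 × 33.63 = 4.843×10^5.

4.84×10^5 L_sun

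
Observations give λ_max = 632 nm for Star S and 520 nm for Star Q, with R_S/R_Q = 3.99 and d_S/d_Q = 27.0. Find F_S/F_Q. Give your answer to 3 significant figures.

Wien's law: T_S/T_Q = λ_Q/λ_S = 520/632 = 0.8228.
L_S/L_Q = (R_S/R_Q)²(T_S/T_Q)⁴ = (3.99)²(0.8228)⁴ = 7.296.
F_S/F_Q = (L_S/L_Q)/(d_S/d_Q)² = 7.296/(27.0)² = 0.01001.

0.0100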